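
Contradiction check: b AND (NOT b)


Truth table over {b}:
b | φ
-----
F | F
T | F
Every row is false.

Yes, it is a contradiction.


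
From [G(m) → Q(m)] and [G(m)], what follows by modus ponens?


Modus ponens: from (P → Q) and P, infer Q.
P = 'G(m)' is asserted, and P → Q holds, so Q follows.

Q(m).


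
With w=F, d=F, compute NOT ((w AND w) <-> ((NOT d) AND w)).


Substitute w=F, d=F:
w AND w = F AND F = F
NOT d = T
(NOT d) AND w = T AND F = F
(w AND w) <-> ((NOT d) AND w) = F <-> F = T
NOT ((w AND w) <-> ((NOT d) AND w)) = F

F


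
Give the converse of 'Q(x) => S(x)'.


The converse of (P → Q) is (Q → P). It is not in general equivalent to the original.
Here P = 'Q(x)' and Q = 'S(x)'.

If S(x), then Q(x).


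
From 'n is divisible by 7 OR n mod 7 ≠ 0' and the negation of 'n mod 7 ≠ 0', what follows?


Disjunctive syllogism: from (P ∨ Q) and ¬P, infer Q.
One disjunct, 'n mod 7 ≠ 0', is ruled out; the other must hold.

n is divisible by 7


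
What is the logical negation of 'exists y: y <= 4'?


¬(forall x: φ) = exists x: ¬φ, and ¬(exists x: φ) = forall x: ¬φ.
Apply to the existential statement.

forall y: ~(y <= 4)


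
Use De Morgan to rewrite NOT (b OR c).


De Morgan: the negation of a disjunction is the conjunction of the negations.
Distribute NOT across OR, flipping it to AND, and negate each literal.

(NOT b) AND (NOT c)


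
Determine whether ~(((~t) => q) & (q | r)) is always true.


Build the truth table over {q, r, t}:
q | r | t | φ
-------------
False | False | False | True
True | False | False | False
False | True | False | True
True | True | False | False
False | False | True | True
True | False | True | False
False | True | True | False
True | True | True | False
Counterexample at row 2: with q=True, r=False, t=False, the formula is False.

No, it is not a tautology.


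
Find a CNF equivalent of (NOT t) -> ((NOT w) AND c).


Step 1: Rewrite (¬t) → ((¬w) ∧ c) as ¬(¬t) ∨ ((¬w) ∧ c).
Step 2: Distribute ∨ over ∧.
Step 3: Eliminate any double negations (¬¬X = X).

(t OR (NOT w)) AND (t OR c)


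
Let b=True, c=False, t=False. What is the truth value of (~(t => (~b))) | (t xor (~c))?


Substitute b=True, c=False, t=False:
~b = False
t => (~b) = False => False = True
~(t => (~b)) = False
~c = True
t xor (~c) = False xor True = True
(~(t => (~b))) | (t xor (~c)) = False | True = True

True


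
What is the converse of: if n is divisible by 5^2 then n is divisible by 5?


The converse of (P → Q) is (Q → P). It is not in general equivalent to the original.
Here P = 'n is divisible by 5^2' and Q = 'n is divisible by 5'.

If n is divisible by 5, then n is divisible by 5^2.


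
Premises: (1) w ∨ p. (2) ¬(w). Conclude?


Disjunctive syllogism: from (P ∨ Q) and ¬P, infer Q.
One disjunct, 'w', is ruled out; the other must hold.

p


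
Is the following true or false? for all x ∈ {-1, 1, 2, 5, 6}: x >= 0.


Evaluate the predicate on each element: -1:F, 1:T, 2:T, 5:T, 6:T.
Counterexample x = -1 fails the predicate.

F


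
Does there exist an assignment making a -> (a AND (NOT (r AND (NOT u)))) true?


Search for a satisfying assignment over {a, r, u}.
Try a=F, r=F, u=F: the formula evaluates to T.
A satisfying assignment exists.

Satisfiable.


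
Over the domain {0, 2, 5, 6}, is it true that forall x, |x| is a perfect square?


Evaluate the predicate on each element: 0:True, 2:False, 5:False, 6:False.
Counterexample x = 2 fails the predicate.

False


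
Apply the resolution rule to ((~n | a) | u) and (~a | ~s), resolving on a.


The clauses contain complementary literals a and ~a.
Resolution eliminates this pair and disjoins the remaining literals (merging duplicates).

((u | ~n) | ~s)


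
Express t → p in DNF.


Step 1: Rewrite t → p as ¬t ∨ p.

(¬t) ∨ p


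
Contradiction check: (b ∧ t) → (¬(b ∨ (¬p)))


Truth table over {b, p, t}:
b | p | t | φ
-------------
F | F | F | T
T | F | F | T
F | T | F | T
T | T | F | T
F | F | T | T
T | F | T | F
F | T | T | T
T | T | T | F
Satisfying assignment at row 1: b=F, p=F, t=F gives T.

No, it is not a contradiction.


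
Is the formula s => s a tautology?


Build the truth table over {s}:
s | φ
-----
False | True
True | True
Every row evaluates to true.

Yes, it is a tautology.


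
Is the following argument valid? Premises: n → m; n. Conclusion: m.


This matches the form of modus ponens: the conclusion follows in every model of the premises.

Valid.


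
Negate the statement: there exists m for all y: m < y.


Negation flips each quantifier (∀↔∃) and negates the inner predicate.
¬(there exists m for all y: φ) = for all m there exists y: ¬φ.

for all m there exists y: NOT(m < y)


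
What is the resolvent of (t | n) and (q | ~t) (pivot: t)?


The clauses contain complementary literals t and ~t.
Resolution eliminates this pair and disjoins the remaining literals (merging duplicates).

(n | q)


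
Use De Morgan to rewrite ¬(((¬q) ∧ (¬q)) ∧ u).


De Morgan: the negation of a conjunction is the disjunction of the negations.
Distribute ¬ across ∧, flipping it to ∨, and negate each literal.

(q ∨ q) ∨ (¬u)


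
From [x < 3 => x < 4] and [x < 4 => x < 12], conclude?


Hypothetical syllogism: from (P → Q) and (Q → R), infer (P → R).
Chain the two implications through the shared middle term 'x < 4'.

x < 3 => x < 12


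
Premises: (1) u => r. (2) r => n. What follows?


Hypothetical syllogism: from (P → Q) and (Q → R), infer (P → R).
Chain the two implications through the shared middle term 'r'.

u => n


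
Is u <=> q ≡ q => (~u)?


Compare truth tables:
q | u | φ | ψ
-------------
False | False | True | True
True | False | False | True
False | True | False | True
True | True | True | False
They differ at row 2 (q=True, u=False): φ=False but ψ=True.

No, they are not logically equivalent.


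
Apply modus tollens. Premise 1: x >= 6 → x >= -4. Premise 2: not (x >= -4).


Modus tollens: from (P → Q) and ¬Q, infer ¬P.
Q = 'x >= -4' is denied; since P → Q, P must also fail.

Not (x >= 6).


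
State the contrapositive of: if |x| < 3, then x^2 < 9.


The contrapositive of (P → Q) is (¬Q → ¬P); it is logically equivalent to the original.
Here P = '|x| < 3' and Q = 'x^2 < 9'.

If not (x^2 < 9), then not (|x| < 3).


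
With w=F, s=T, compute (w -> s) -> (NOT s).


Substitute w=F, s=T:
w -> s = F -> T = T
NOT s = F
(w -> s) -> (NOT s) = T -> F = F

F


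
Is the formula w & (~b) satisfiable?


Search for a satisfying assignment over {b, w}.
Try b=False, w=True: the formula evaluates to True.
A satisfying assignment exists.

Satisfiable.


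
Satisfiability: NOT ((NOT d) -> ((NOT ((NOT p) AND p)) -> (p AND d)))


Search for a satisfying assignment over {d, p}.
Try d=F, p=F: the formula evaluates to T.
A satisfying assignment exists.

Satisfiable.


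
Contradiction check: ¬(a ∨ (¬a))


Truth table over {a}:
a | φ
-----
F | F
T | F
Every row is false.

Yes, it is a contradiction.


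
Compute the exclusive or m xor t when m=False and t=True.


Exclusive or is true when exactly one operand is true.
Substitute: m=False, t=True.
False xor True evaluates to True.

True


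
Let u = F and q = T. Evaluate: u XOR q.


Exclusive or is true when exactly one operand is true.
Substitute: u=F, q=T.
F XOR T evaluates to T.

T


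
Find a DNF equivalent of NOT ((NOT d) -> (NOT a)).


Step 1: Rewrite implication then negate: ¬(¬(¬d) ∨ (¬a)) = (¬d) ∧ ¬(¬a).
Step 2: Eliminate any double negations (¬¬X = X).

(NOT d) AND a


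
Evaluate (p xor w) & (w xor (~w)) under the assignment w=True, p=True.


Substitute w=True, p=True:
p xor w = True xor True = False
~w = False
w xor (~w) = True xor False = True
(p xor w) & (w xor (~w)) = False & True = False

False


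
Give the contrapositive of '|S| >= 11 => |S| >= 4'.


The contrapositive of (P → Q) is (¬Q → ¬P); it is logically equivalent to the original.
Here P = '|S| >= 11' and Q = '|S| >= 4'.

If not (|S| >= 4), then not (|S| >= 11).


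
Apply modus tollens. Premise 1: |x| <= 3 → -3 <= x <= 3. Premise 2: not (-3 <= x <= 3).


Modus tollens: from (P → Q) and ¬Q, infer ¬P.
Q = '-3 <= x <= 3' is denied; since P → Q, P must also fail.

Not (|x| <= 3).


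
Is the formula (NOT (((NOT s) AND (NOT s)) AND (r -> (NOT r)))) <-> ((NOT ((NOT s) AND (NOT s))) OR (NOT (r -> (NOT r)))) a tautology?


Build the truth table over {r, s}:
r | s | φ
---------
F | F | T
T | F | T
F | T | T
T | T | T
Every row evaluates to true.

Yes, it is a tautology.


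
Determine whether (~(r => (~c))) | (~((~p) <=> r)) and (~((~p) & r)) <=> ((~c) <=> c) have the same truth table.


Compare truth tables:
c | p | r | φ | ψ
-----------------
False | False | False | True | False
True | False | False | True | False
False | True | False | False | False
True | True | False | False | False
False | False | True | False | True
True | False | True | True | True
False | True | True | True | False
True | True | True | True | False
They differ at row 1 (c=False, p=False, r=False): φ=True but ψ=False.

No, they are not logically equivalent.


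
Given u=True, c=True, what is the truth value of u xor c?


Exclusive or is true when exactly one operand is true.
Substitute: u=True, c=True.
True xor True evaluates to False.

False


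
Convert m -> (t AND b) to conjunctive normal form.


Step 1: Rewrite m → (t ∧ b) as ¬m ∨ (t ∧ b).
Step 2: Distribute ∨ over ∧.

((NOT m) OR t) AND ((NOT m) OR b)


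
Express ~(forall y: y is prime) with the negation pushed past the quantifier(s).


¬(forall x: φ) = exists x: ¬φ, and ¬(exists x: φ) = forall x: ¬φ.
Apply to the universal statement.

exists y: ~(y is prime)


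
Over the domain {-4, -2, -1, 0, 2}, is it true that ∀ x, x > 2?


Evaluate the predicate on each element: -4:F, -2:F, -1:F, 0:F, 2:F.
Counterexample x = -4 fails the predicate.

F


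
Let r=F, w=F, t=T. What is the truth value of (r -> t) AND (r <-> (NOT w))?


Substitute r=F, w=F, t=T:
r -> t = F -> T = T
NOT w = T
r <-> (NOT w) = F <-> T = F
(r -> t) AND (r <-> (NOT w)) = T AND F = F

F


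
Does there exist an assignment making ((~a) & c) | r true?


Search for a satisfying assignment over {a, c, r}.
Try a=False, c=True, r=False: the formula evaluates to True.
A satisfying assignment exists.

Satisfiable.


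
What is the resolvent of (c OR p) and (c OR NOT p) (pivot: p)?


The clauses contain complementary literals p and NOTp.
Resolution eliminates this pair and disjoins the remaining literals (merging duplicates).

c


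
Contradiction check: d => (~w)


Truth table over {d, w}:
d | w | φ
---------
False | False | True
True | False | True
False | True | True
True | True | False
Satisfying assignment at row 1: d=False, w=False gives True.

No, it is not a contradiction.


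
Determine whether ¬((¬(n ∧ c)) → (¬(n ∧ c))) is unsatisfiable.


Truth table over {c, n}:
c | n | φ
---------
F | F | F
T | F | F
F | T | F
T | T | F
Every row is false.

Yes, it is a contradiction.


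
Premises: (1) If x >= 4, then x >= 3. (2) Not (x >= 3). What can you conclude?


Modus tollens: from (P → Q) and ¬Q, infer ¬P.
Q = 'x >= 3' is denied; since P → Q, P must also fail.

Not (x >= 4).


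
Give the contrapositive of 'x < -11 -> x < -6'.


The contrapositive of (P → Q) is (¬Q → ¬P); it is logically equivalent to the original.
Here P = 'x < -11' and Q = 'x < -6'.

If not (x < -6), then not (x < -11).


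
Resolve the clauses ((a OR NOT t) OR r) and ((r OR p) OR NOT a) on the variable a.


The clauses contain complementary literals a and NOTa.
Resolution eliminates this pair and disjoins the remaining literals (merging duplicates).

((NOT t OR r) OR p)


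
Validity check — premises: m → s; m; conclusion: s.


This matches the form of modus ponens: the conclusion follows in every model of the premises.

Valid.


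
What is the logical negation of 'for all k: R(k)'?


¬(for all x: φ) = there exists x: ¬φ, and ¬(there exists x: φ) = for all x: ¬φ.
Apply to the universal statement.

there exists k: NOT(R(k))


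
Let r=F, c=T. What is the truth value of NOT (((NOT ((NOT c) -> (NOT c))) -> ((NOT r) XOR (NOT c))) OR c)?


Substitute r=F, c=T:
NOT c = F
NOT c = F
(NOT c) -> (NOT c) = F -> F = T
NOT ((NOT c) -> (NOT c)) = F
NOT r = T
NOT c = F
(NOT r) XOR (NOT c) = T XOR F = T
(NOT ((NOT c) -> (NOT c))) -> ((NOT r) XOR (NOT c)) = F -> T = T
((NOT ((NOT c) -> (NOT c))) -> ((NOT r) XOR (NOT c))) OR c = T OR T = T
NOT (((NOT ((NOT c) -> (NOT c))) -> ((NOT r) XOR (NOT c))) OR c) = F

F


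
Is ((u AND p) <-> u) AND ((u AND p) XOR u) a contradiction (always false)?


Truth table over {p, u}:
p | u | φ
---------
F | F | F
T | F | F
F | T | F
T | T | F
Every row is false.

Yes, it is a contradiction.


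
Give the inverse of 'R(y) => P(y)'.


The inverse of (P → Q) is (¬P → ¬Q). It is equivalent to the converse, not to the original.
Here P = 'R(y)' and Q = 'P(y)'.

If not (R(y)), then not (P(y)).


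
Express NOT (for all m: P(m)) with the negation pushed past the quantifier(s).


¬(for all x: φ) = there exists x: ¬φ, and ¬(there exists x: φ) = for all x: ¬φ.
Apply to the universal statement.

there exists m: NOT(P(m))


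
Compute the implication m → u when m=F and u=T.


Implication is false only when antecedent is true and consequent is false.
Substitute: m=F, u=T.
F → T evaluates to T.

T


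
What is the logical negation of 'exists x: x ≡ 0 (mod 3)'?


¬(forall x: φ) = exists x: ¬φ, and ¬(exists x: φ) = forall x: ¬φ.
Apply to the existential statement.

forall x: ~(x ≡ 0 (mod 3))


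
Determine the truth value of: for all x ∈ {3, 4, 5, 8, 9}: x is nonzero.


Evaluate the predicate on each element: 3:T, 4:T, 5:T, 8:T, 9:T.
Every element satisfies the predicate.

T


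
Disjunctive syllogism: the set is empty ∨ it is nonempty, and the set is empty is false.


Disjunctive syllogism: from (P ∨ Q) and ¬P, infer Q.
One disjunct, 'the set is empty', is ruled out; the other must hold.

it is nonempty


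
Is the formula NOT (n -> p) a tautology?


Build the truth table over {n, p}:
n | p | φ
---------
F | F | F
T | F | T
F | T | F
T | T | F
Counterexample at row 1: with n=F, p=F, the formula is F.

No, it is not a tautology.


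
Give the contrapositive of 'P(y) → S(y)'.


The contrapositive of (P → Q) is (¬Q → ¬P); it is logically equivalent to the original.
Here P = 'P(y)' and Q = 'S(y)'.

If not (S(y)), then not (P(y)).


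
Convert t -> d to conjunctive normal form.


Step 1: Rewrite t → d as ¬t ∨ d.

(NOT t) OR d


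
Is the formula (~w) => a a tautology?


Build the truth table over {a, w}:
a | w | φ
---------
False | False | False
True | False | True
False | True | True
True | True | True
Counterexample at row 1: with a=False, w=False, the formula is False.

No, it is not a tautology.


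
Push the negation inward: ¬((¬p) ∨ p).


De Morgan: the negation of a disjunction is the conjunction of the negations.
Distribute ¬ across ∨, flipping it to ∧, and negate each literal.

p ∧ (¬p)


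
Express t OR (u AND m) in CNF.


Step 1: Distribute ∨ over ∧: t ∨ (u ∧ m) = (t ∨ u) ∧ (t ∨ m).

(t OR u) AND (t OR m)


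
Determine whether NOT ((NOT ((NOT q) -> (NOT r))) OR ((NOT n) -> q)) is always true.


Build the truth table over {n, q, r}:
n | q | r | φ
-------------
F | F | F | T
T | F | F | F
F | T | F | F
T | T | F | F
F | F | T | F
T | F | T | F
F | T | T | F
T | T | T | F
Counterexample at row 2: with n=T, q=F, r=F, the formula is F.

No, it is not a tautology.


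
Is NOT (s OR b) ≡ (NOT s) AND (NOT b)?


Compare truth tables:
b | s | φ | ψ
-------------
F | F | T | T
T | F | F | F
F | T | F | F
T | T | F | F
The columns φ and ψ agree on every row.

Yes, they are logically equivalent.


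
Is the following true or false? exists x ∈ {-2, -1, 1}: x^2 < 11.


Evaluate the predicate on each element: -2:True, -1:True, 1:True.
Witness x = -2 satisfies the predicate.

True


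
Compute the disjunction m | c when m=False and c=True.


Disjunction is false only when both operands are false.
Substitute: m=False, c=True.
False | True evaluates to True.

True


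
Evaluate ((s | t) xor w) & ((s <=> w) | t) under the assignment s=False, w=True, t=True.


Substitute s=False, w=True, t=True:
s | t = False | True = True
(s | t) xor w = True xor True = False
s <=> w = False <=> True = False
(s <=> w) | t = False | True = True
((s | t) xor w) & ((s <=> w) | t) = False & True = False

False


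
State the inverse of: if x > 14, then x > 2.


The inverse of (P → Q) is (¬P → ¬Q). It is equivalent to the converse, not to the original.
Here P = 'x > 14' and Q = 'x > 2'.

If not (x > 14), then not (x > 2).


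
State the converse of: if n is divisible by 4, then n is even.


The converse of (P → Q) is (Q → P). It is not in general equivalent to the original.
Here P = 'n is divisible by 4' and Q = 'n is even'.

If n is even, then n is divisible by 4.


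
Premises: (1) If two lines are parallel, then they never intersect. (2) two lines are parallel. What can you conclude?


Modus ponens: from (P → Q) and P, infer Q.
P = 'two lines are parallel' is asserted, and P → Q holds, so Q follows.

they never intersect.


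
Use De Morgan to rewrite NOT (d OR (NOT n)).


De Morgan: the negation of a disjunction is the conjunction of the negations.
Distribute NOT across OR, flipping it to AND, and negate each literal.

(NOT d) AND n


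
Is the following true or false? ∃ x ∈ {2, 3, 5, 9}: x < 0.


Evaluate the predicate on each element: 2:F, 3:F, 5:F, 9:F.
No element satisfies the predicate.

F


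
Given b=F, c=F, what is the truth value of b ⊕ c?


Exclusive or is true when exactly one operand is true.
Substitute: b=F, c=F.
F ⊕ F evaluates to F.

F


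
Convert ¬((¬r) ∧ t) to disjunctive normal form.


Step 1: Apply De Morgan: ¬((¬r) ∧ t) = ¬(¬r) ∨ ¬t.
Step 2: Eliminate any double negations (¬¬X = X).

r ∨ (¬t)


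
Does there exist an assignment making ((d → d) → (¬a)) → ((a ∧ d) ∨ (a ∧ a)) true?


Search for a satisfying assignment over {a, d}.
Try a=T, d=F: the formula evaluates to T.
A satisfying assignment exists.

Satisfiable.


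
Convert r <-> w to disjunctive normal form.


Step 1: r ↔ w is true exactly when both agree: (r ∧ w) ∨ (¬r ∧ ¬w).

(r AND w) OR ((NOT r) AND (NOT w))


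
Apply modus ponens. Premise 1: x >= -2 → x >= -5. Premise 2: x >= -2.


Modus ponens: from (P → Q) and P, infer Q.
P = 'x >= -2' is asserted, and P → Q holds, so Q follows.

x >= -5.


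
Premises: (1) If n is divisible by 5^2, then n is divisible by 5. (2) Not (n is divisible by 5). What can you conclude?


Modus tollens: from (P → Q) and ¬Q, infer ¬P.
Q = 'n is divisible by 5' is denied; since P → Q, P must also fail.

Not (n is divisible by 5^2).


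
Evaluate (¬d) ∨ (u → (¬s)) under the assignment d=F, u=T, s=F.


Substitute d=F, u=T, s=F:
¬d = T
¬s = T
u → (¬s) = T → T = T
(¬d) ∨ (u → (¬s)) = T ∨ T = T

T


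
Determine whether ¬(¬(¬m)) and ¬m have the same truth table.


Compare truth tables:
m | φ | ψ
---------
F | T | T
T | F | F
The columns φ and ψ agree on every row.

Yes, they are logically equivalent.


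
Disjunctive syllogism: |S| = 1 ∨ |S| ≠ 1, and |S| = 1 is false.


Disjunctive syllogism: from (P ∨ Q) and ¬P, infer Q.
One disjunct, '|S| = 1', is ruled out; the other must hold.

|S| ≠ 1


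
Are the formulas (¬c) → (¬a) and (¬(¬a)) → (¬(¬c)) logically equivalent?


Compare truth tables:
a | c | φ | ψ
-------------
F | F | T | T
T | F | F | F
F | T | T | T
T | T | T | T
The columns φ and ψ agree on every row.

Yes, they are logically equivalent.


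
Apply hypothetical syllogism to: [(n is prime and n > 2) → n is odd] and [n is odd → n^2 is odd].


Hypothetical syllogism: from (P → Q) and (Q → R), infer (P → R).
Chain the two implications through the shared middle term 'n is odd'.

(n is prime and n > 2) → n^2 is odd


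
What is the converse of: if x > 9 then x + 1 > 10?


The converse of (P → Q) is (Q → P). It is not in general equivalent to the original.
Here P = 'x > 9' and Q = 'x + 1 > 10'.

If x + 1 > 10, then x > 9.


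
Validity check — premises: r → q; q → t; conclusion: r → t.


This matches the form of hypothetical syllogism: the conclusion follows in every model of the premises.

Valid.


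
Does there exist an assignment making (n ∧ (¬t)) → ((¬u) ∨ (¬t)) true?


Search for a satisfying assignment over {n, t, u}.
Try n=F, t=F, u=F: the formula evaluates to T.
A satisfying assignment exists.

Satisfiable.


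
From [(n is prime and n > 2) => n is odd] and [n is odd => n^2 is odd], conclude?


Hypothetical syllogism: from (P → Q) and (Q → R), infer (P → R).
Chain the two implications through the shared middle term 'n is odd'.

(n is prime and n > 2) => n^2 is odd


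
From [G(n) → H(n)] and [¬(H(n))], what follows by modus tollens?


Modus tollens: from (P → Q) and ¬Q, infer ¬P.
Q = 'H(n)' is denied; since P → Q, P must also fail.

Not (G(n)).


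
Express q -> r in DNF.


Step 1: Rewrite q → r as ¬q ∨ r.

(NOT q) OR r


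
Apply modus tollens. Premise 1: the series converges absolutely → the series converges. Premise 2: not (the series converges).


Modus tollens: from (P → Q) and ¬Q, infer ¬P.
Q = 'the series converges' is denied; since P → Q, P must also fail.

Not (the series converges absolutely).


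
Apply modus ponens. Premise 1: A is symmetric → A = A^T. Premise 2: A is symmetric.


Modus ponens: from (P → Q) and P, infer Q.
P = 'A is symmetric' is asserted, and P → Q holds, so Q follows.

A = A^T.


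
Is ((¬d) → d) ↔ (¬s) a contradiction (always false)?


Truth table over {d, s}:
d | s | φ
---------
F | F | F
T | F | T
F | T | T
T | T | F
Satisfying assignment at row 2: d=T, s=F gives T.

No, it is not a contradiction.


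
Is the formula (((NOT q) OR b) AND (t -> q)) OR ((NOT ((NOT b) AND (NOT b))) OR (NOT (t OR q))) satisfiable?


Search for a satisfying assignment over {b, q, t}.
Try b=F, q=F, t=F: the formula evaluates to T.
A satisfying assignment exists.

Satisfiable.


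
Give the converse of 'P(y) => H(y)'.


The converse of (P → Q) is (Q → P). It is not in general equivalent to the original.
Here P = 'P(y)' and Q = 'H(y)'.

If H(y), then P(y).


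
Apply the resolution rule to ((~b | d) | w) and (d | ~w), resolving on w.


The clauses contain complementary literals w and ~w.
Resolution eliminates this pair and disjoins the remaining literals (merging duplicates).

(~b | d)


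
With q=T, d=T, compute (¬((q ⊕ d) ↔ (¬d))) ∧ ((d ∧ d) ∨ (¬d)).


Substitute q=T, d=T:
q ⊕ d = T ⊕ T = F
¬d = F
(q ⊕ d) ↔ (¬d) = F ↔ F = T
¬((q ⊕ d) ↔ (¬d)) = F
d ∧ d = T ∧ T = T
¬d = F
(d ∧ d) ∨ (¬d) = T ∨ F = T
(¬((q ⊕ d) ↔ (¬d))) ∧ ((d ∧ d) ∨ (¬d)) = F ∧ T = F

F


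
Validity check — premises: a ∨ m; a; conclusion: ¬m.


This is affirming a disjunct (fallacy). There exist truth assignments where the premises are all true but the conclusion is false.

Invalid.


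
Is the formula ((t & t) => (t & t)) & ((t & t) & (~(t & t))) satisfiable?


Check all 2 assignments over {t}:
t | φ
-----
False | False
True | False
No assignment makes the formula true.

Unsatisfiable.


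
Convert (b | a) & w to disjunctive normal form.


Step 1: Distribute ∧ over ∨: (b ∨ a) ∧ w = (b ∧ w) ∨ (a ∧ w).

(b & w) | (a & w)


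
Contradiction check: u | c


Truth table over {c, u}:
c | u | φ
---------
False | False | False
True | False | True
False | True | True
True | True | True
Satisfying assignment at row 2: c=True, u=False gives True.

No, it is not a contradiction.


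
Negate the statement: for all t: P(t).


¬(for all x: φ) = there exists x: ¬φ, and ¬(there exists x: φ) = for all x: ¬φ.
Apply to the universal statement.

there exists t: NOT(P(t))


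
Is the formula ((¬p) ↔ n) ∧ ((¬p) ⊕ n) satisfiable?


Check all 4 assignments over {n, p}:
n | p | φ
---------
F | F | F
T | F | F
F | T | F
T | T | F
No assignment makes the formula true.

Unsatisfiable.


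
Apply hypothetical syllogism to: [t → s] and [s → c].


Hypothetical syllogism: from (P → Q) and (Q → R), infer (P → R).
Chain the two implications through the shared middle term 's'.

t → c


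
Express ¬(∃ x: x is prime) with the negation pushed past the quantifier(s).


¬(∀ x: φ) = ∃ x: ¬φ, and ¬(∃ x: φ) = ∀ x: ¬φ.
Apply to the existential statement.

∀ x: ¬(x is prime)


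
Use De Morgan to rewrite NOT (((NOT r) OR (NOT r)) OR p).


De Morgan: the negation of a disjunction is the conjunction of the negations.
Distribute NOT across OR, flipping it to AND, and negate each literal.

(r AND r) AND (NOT p)


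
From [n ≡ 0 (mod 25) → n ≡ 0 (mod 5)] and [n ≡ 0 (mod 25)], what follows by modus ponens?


Modus ponens: from (P → Q) and P, infer Q.
P = 'n ≡ 0 (mod 25)' is asserted, and P → Q holds, so Q follows.

n ≡ 0 (mod 5).


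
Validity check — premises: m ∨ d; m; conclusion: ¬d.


This is affirming a disjunct (fallacy). There exist truth assignments where the premises are all true but the conclusion is false.

Invalid.


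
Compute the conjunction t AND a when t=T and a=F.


Conjunction is true only when both operands are true.
Substitute: t=T, a=F.
T AND F evaluates to F.

F


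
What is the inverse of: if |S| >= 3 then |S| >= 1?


The inverse of (P → Q) is (¬P → ¬Q). It is equivalent to the converse, not to the original.
Here P = '|S| >= 3' and Q = '|S| >= 1'.

If not (|S| >= 3), then not (|S| >= 1).


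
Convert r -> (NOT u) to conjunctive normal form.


Step 1: Rewrite r → (¬u) as ¬r ∨ (¬u).

(NOT r) OR (NOT u)


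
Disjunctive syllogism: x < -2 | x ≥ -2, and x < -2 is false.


Disjunctive syllogism: from (P ∨ Q) and ¬P, infer Q.
One disjunct, 'x < -2', is ruled out; the other must hold.

x ≥ -2


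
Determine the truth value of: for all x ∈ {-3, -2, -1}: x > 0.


Evaluate the predicate on each element: -3:F, -2:F, -1:F.
Counterexample x = -3 fails the predicate.

F


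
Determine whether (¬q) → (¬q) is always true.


Build the truth table over {q}:
q | φ
-----
F | T
T | T
Every row evaluates to true.

Yes, it is a tautology.


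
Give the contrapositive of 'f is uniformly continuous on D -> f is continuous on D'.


The contrapositive of (P → Q) is (¬Q → ¬P); it is logically equivalent to the original.
Here P = 'f is uniformly continuous on D' and Q = 'f is continuous on D'.

If not (f is continuous on D), then not (f is uniformly continuous on D).


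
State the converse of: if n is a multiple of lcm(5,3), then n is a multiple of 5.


The converse of (P → Q) is (Q → P). It is not in general equivalent to the original.
Here P = 'n is a multiple of lcm(5,3)' and Q = 'n is a multiple of 5'.

If n is a multiple of 5, then n is a multiple of lcm(5,3).


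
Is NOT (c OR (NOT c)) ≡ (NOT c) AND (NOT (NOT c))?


Compare truth tables:
c | φ | ψ
---------
F | F | F
T | F | F
The columns φ and ψ agree on every row.

Yes, they are logically equivalent.


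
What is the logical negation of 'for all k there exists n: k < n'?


Negation flips each quantifier (∀↔∃) and negates the inner predicate.
¬(for all k there exists n: φ) = there exists k for all n: ¬φ.

there exists k for all n: NOT(k < n)


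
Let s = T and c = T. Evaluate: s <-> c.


Biconditional is true when both operands have the same truth value.
Substitute: s=T, c=T.
T <-> T evaluates to T.

T


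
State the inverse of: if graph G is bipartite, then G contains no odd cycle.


The inverse of (P → Q) is (¬P → ¬Q). It is equivalent to the converse, not to the original.
Here P = 'graph G is bipartite' and Q = 'G contains no odd cycle'.

If not (graph G is bipartite), then not (G contains no odd cycle).


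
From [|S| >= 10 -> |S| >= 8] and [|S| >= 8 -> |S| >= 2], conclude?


Hypothetical syllogism: from (P → Q) and (Q → R), infer (P → R).
Chain the two implications through the shared middle term '|S| >= 8'.

|S| >= 10 -> |S| >= 2


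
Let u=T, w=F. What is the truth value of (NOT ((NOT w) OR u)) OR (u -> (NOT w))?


Substitute u=T, w=F:
NOT w = T
(NOT w) OR u = T OR T = T
NOT ((NOT w) OR u) = F
NOT w = T
u -> (NOT w) = T -> T = T
(NOT ((NOT w) OR u)) OR (u -> (NOT w)) = F OR T = T

T


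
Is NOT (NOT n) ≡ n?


Compare truth tables:
n | φ | ψ
---------
F | F | F
T | T | T
The columns φ and ψ agree on every row.

Yes, they are logically equivalent.


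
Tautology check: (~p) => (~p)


Build the truth table over {p}:
p | φ
-----
False | True
True | True
Every row evaluates to true.

Yes, it is a tautology.


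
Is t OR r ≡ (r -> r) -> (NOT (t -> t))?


Compare truth tables:
r | t | φ | ψ
-------------
F | F | F | F
T | F | T | F
F | T | T | F
T | T | T | F
They differ at row 2 (r=T, t=F): φ=T but ψ=F.

No, they are not logically equivalent.


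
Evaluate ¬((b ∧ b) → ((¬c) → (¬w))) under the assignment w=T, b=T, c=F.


Substitute w=T, b=T, c=F:
b ∧ b = T ∧ T = T
¬c = T
¬w = F
(¬c) → (¬w) = T → F = F
(b ∧ b) → ((¬c) → (¬w)) = T → F = F
¬((b ∧ b) → ((¬c) → (¬w))) = T

T


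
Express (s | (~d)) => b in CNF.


Step 1: Rewrite as ¬(s ∨ (¬d)) ∨ b = (¬s ∧ ¬(¬d)) ∨ b.
Step 2: Distribute ∨ over ∧.
Step 3: Eliminate any double negations (¬¬X = X).

((~s) | b) & (d | b)


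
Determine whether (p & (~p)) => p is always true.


Build the truth table over {p}:
p | φ
-----
False | True
True | True
Every row evaluates to true.

Yes, it is a tautology.


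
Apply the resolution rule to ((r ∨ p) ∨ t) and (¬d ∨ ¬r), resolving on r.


The clauses contain complementary literals r and ¬r.
Resolution eliminates this pair and disjoins the remaining literals (merging duplicates).

((t ∨ p) ∨ ¬d)


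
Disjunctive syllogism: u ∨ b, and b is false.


Disjunctive syllogism: from (P ∨ Q) and ¬P, infer Q.
One disjunct, 'b', is ruled out; the other must hold.

u


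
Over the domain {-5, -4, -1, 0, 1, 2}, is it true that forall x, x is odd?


Evaluate the predicate on each element: -5:True, -4:False, -1:True, 0:False, 1:True, 2:False.
Counterexample x = -4 fails the predicate.

False


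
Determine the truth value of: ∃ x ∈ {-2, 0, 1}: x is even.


Evaluate the predicate on each element: -2:T, 0:T, 1:F.
Witness x = -2 satisfies the predicate.

T


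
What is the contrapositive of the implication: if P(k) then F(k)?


The contrapositive of (P → Q) is (¬Q → ¬P); it is logically equivalent to the original.
Here P = 'P(k)' and Q = 'F(k)'.

If not (F(k)), then not (P(k)).


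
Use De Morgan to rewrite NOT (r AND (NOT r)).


De Morgan: the negation of a conjunction is the disjunction of the negations.
Distribute NOT across AND, flipping it to OR, and negate each literal.

(NOT r) OR r


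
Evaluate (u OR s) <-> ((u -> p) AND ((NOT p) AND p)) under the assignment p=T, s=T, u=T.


Substitute p=T, s=T, u=T:
u OR s = T OR T = T
u -> p = T -> T = T
NOT p = F
(NOT p) AND p = F AND T = F
(u -> p) AND ((NOT p) AND p) = T AND F = F
(u OR s) <-> ((u -> p) AND ((NOT p) AND p)) = T <-> F = F

F


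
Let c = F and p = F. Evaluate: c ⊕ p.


Exclusive or is true when exactly one operand is true.
Substitute: c=F, p=F.
F ⊕ F evaluates to F.

F


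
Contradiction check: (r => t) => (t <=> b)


Truth table over {b, r, t}:
b | r | t | φ
-------------
False | False | False | True
True | False | False | False
False | True | False | True
True | True | False | True
False | False | True | False
True | False | True | True
False | True | True | False
True | True | True | True
Satisfying assignment at row 1: b=False, r=False, t=False gives True.

No, it is not a contradiction.


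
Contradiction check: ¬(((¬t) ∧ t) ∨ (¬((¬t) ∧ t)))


Truth table over {t}:
t | φ
-----
F | F
T | F
Every row is false.

Yes, it is a contradiction.


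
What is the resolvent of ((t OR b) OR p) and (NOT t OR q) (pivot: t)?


The clauses contain complementary literals t and NOTt.
Resolution eliminates this pair and disjoins the remaining literals (merging duplicates).

((b OR p) OR q)


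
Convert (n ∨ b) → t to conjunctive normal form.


Step 1: Rewrite as ¬(n ∨ b) ∨ t = (¬n ∧ ¬b) ∨ t.
Step 2: Distribute ∨ over ∧.

((¬n) ∨ t) ∧ ((¬b) ∨ t)


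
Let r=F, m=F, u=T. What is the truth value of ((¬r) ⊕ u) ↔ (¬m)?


Substitute r=F, m=F, u=T:
¬r = T
(¬r) ⊕ u = T ⊕ T = F
¬m = T
((¬r) ⊕ u) ↔ (¬m) = F ↔ T = F

F


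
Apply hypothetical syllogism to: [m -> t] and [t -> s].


Hypothetical syllogism: from (P → Q) and (Q → R), infer (P → R).
Chain the two implications through the shared middle term 't'.

m -> s


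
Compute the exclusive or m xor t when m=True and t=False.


Exclusive or is true when exactly one operand is true.
Substitute: m=True, t=False.
True xor False evaluates to True.

True


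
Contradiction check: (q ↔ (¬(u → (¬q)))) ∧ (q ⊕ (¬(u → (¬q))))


Truth table over {q, u}:
q | u | φ
---------
F | F | F
T | F | F
F | T | F
T | T | F
Every row is false.

Yes, it is a contradiction.


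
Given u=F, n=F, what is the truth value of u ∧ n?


Conjunction is true only when both operands are true.
Substitute: u=F, n=F.
F ∧ F evaluates to F.

F


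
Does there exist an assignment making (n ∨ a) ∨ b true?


Search for a satisfying assignment over {a, b, n}.
Try a=T, b=F, n=F: the formula evaluates to T.
A satisfying assignment exists.

Satisfiable.


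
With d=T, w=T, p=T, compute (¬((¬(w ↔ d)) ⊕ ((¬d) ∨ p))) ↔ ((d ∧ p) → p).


Substitute d=T, w=T, p=T:
w ↔ d = T ↔ T = T
¬(w ↔ d) = F
¬d = F
(¬d) ∨ p = F ∨ T = T
(¬(w ↔ d)) ⊕ ((¬d) ∨ p) = F ⊕ T = T
¬((¬(w ↔ d)) ⊕ ((¬d) ∨ p)) = F
d ∧ p = T ∧ T = T
(d ∧ p) → p = T → T = T
(¬((¬(w ↔ d)) ⊕ ((¬d) ∨ p))) ↔ ((d ∧ p) → p) = F ↔ T = F

F


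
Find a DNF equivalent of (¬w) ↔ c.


Step 1: (¬w) ↔ c is true exactly when both agree: ((¬w) ∧ c) ∨ (¬(¬w) ∧ ¬c).
Step 2: Eliminate any double negations (¬¬X = X).

((¬w) ∧ c) ∨ (w ∧ (¬c))


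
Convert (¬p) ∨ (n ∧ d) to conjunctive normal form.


Step 1: Distribute ∨ over ∧: (¬p) ∨ (n ∧ d) = ((¬p) ∨ n) ∧ ((¬p) ∨ d).

((¬p) ∨ n) ∧ ((¬p) ∨ d)


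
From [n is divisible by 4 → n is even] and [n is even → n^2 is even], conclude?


Hypothetical syllogism: from (P → Q) and (Q → R), infer (P → R).
Chain the two implications through the shared middle term 'n is even'.

n is divisible by 4 → n^2 is even


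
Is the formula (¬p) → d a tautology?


Build the truth table over {d, p}:
d | p | φ
---------
F | F | F
T | F | T
F | T | T
T | T | T
Counterexample at row 1: with d=F, p=F, the formula is F.

No, it is not a tautology.


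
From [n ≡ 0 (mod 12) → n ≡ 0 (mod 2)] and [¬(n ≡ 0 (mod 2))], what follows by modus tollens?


Modus tollens: from (P → Q) and ¬Q, infer ¬P.
Q = 'n ≡ 0 (mod 2)' is denied; since P → Q, P must also fail.

Not (n ≡ 0 (mod 12)).


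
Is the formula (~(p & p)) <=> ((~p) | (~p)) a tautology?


Build the truth table over {p}:
p | φ
-----
False | True
True | True
Every row evaluates to true.

Yes, it is a tautology.


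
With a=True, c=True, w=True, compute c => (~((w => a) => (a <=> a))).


Substitute a=True, c=True, w=True:
w => a = True => True = True
a <=> a = True <=> True = True
(w => a) => (a <=> a) = True => True = True
~((w => a) => (a <=> a)) = False
c => (~((w => a) => (a <=> a))) = True => False = False

False


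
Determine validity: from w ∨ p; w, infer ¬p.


This is affirming a disjunct (fallacy). There exist truth assignments where the premises are all true but the conclusion is false.

Invalid.


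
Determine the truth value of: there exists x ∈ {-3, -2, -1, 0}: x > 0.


Evaluate the predicate on each element: -3:F, -2:F, -1:F, 0:F.
No element satisfies the predicate.

F


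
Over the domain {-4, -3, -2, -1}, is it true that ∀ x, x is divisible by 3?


Evaluate the predicate on each element: -4:F, -3:T, -2:F, -1:F.
Counterexample x = -4 fails the predicate.

F


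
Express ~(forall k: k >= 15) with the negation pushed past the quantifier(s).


¬(forall x: φ) = exists x: ¬φ, and ¬(exists x: φ) = forall x: ¬φ.
Apply to the universal statement.

exists k: ~(k >= 15)


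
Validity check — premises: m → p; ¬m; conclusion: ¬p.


This is denying the antecedent (fallacy). There exist truth assignments where the premises are all true but the conclusion is false.

Invalid.


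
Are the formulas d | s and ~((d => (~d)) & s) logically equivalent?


Compare truth tables:
d | s | φ | ψ
-------------
False | False | False | True
True | False | True | True
False | True | True | False
True | True | True | True
They differ at row 1 (d=False, s=False): φ=False but ψ=True.

No, they are not logically equivalent.


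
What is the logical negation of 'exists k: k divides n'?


¬(forall x: φ) = exists x: ¬φ, and ¬(exists x: φ) = forall x: ¬φ.
Apply to the existential statement.

forall k: ~(k divides n)


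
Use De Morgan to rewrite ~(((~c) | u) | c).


De Morgan: the negation of a disjunction is the conjunction of the negations.
Distribute ~ across |, flipping it to &, and negate each literal.

(c & (~u)) & (~c)


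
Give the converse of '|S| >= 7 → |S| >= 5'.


The converse of (P → Q) is (Q → P). It is not in general equivalent to the original.
Here P = '|S| >= 7' and Q = '|S| >= 5'.

If |S| >= 5, then |S| >= 7.


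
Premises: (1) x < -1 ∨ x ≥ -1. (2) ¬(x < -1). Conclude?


Disjunctive syllogism: from (P ∨ Q) and ¬P, infer Q.
One disjunct, 'x < -1', is ruled out; the other must hold.

x ≥ -1


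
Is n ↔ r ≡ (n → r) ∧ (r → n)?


Compare truth tables:
n | r | φ | ψ
-------------
F | F | T | T
T | F | F | F
F | T | F | F
T | T | T | T
The columns φ and ψ agree on every row.

Yes, they are logically equivalent.


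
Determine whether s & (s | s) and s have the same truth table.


Compare truth tables:
s | φ | ψ
---------
False | False | False
True | True | True
The columns φ and ψ agree on every row.

Yes, they are logically equivalent.


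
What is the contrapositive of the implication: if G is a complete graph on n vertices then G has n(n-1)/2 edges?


The contrapositive of (P → Q) is (¬Q → ¬P); it is logically equivalent to the original.
Here P = 'G is a complete graph on n vertices' and Q = 'G has n(n-1)/2 edges'.

If not (G has n(n-1)/2 edges), then not (G is a complete graph on n vertices).


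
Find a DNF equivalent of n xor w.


Step 1: n ⊕ w is true exactly when they disagree: (n ∧ ¬w) ∨ (¬n ∧ w).

(n & (~w)) | ((~n) & w)
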